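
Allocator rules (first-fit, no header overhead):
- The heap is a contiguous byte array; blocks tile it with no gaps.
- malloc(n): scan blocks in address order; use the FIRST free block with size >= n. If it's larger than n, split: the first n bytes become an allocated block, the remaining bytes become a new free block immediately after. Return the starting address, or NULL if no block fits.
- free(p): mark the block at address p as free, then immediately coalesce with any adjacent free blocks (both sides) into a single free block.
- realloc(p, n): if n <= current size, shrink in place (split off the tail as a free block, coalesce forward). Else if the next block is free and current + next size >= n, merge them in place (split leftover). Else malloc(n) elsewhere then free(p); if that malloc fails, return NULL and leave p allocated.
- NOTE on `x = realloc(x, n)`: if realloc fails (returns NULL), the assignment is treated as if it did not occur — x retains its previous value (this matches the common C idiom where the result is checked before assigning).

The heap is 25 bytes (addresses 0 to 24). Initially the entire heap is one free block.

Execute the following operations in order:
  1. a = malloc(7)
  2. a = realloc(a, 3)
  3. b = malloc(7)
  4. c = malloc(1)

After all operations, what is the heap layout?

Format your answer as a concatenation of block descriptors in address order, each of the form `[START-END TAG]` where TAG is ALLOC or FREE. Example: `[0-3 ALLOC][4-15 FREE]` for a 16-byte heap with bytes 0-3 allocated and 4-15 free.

Op 1: a = malloc(7) -> a = 0; heap: [0-6 ALLOC][7-24 FREE]
Op 2: a = realloc(a, 3) -> a = 0; heap: [0-2 ALLOC][3-24 FREE]
Op 3: b = malloc(7) -> b = 3; heap: [0-2 ALLOC][3-9 ALLOC][10-24 FREE]
Op 4: c = malloc(1) -> c = 10; heap: [0-2 ALLOC][3-9 ALLOC][10-10 ALLOC][11-24 FREE]

Answer: [0-2 ALLOC][3-9 ALLOC][10-10 ALLOC][11-24 FREE]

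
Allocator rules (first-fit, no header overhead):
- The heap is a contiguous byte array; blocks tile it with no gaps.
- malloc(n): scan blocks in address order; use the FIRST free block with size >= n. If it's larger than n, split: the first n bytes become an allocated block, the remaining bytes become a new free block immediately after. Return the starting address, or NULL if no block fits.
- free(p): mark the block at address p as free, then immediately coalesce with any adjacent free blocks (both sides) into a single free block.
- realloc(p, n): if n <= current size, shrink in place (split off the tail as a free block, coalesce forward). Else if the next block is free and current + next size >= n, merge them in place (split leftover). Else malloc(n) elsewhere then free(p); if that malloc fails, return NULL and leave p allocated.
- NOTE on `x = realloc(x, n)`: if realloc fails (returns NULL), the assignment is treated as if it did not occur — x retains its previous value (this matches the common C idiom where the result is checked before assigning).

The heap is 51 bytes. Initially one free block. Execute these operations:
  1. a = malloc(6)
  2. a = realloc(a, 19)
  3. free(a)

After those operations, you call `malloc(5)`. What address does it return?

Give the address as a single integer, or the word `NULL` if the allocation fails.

Op 1: a = malloc(6) -> a = 0; heap: [0-5 ALLOC][6-50 FREE]
Op 2: a = realloc(a, 19) -> a = 0; heap: [0-18 ALLOC][19-50 FREE]
Op 3: free(a) -> (freed a); heap: [0-50 FREE]
malloc(5): first-fit scan over [0-50 FREE] -> 0

Answer: 0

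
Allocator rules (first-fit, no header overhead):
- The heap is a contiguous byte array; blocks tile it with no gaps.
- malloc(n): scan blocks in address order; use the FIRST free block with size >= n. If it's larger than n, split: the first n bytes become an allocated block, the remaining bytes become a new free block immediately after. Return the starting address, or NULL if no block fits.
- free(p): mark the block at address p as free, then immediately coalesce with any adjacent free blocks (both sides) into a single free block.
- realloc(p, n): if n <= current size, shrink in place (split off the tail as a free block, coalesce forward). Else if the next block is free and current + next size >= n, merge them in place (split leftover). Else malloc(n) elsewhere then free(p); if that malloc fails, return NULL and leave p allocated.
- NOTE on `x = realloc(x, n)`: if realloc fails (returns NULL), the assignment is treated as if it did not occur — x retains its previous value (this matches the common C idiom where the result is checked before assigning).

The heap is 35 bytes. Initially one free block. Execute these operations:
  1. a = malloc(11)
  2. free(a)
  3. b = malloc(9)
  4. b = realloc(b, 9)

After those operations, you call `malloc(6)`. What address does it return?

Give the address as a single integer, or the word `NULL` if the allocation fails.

Op 1: a = malloc(11) -> a = 0; heap: [0-10 ALLOC][11-34 FREE]
Op 2: free(a) -> (freed a); heap: [0-34 FREE]
Op 3: b = malloc(9) -> b = 0; heap: [0-8 ALLOC][9-34 FREE]
Op 4: b = realloc(b, 9) -> b = 0; heap: [0-8 ALLOC][9-34 FREE]
malloc(6): first-fit scan over [0-8 ALLOC][9-34 FREE] -> 9

Answer: 9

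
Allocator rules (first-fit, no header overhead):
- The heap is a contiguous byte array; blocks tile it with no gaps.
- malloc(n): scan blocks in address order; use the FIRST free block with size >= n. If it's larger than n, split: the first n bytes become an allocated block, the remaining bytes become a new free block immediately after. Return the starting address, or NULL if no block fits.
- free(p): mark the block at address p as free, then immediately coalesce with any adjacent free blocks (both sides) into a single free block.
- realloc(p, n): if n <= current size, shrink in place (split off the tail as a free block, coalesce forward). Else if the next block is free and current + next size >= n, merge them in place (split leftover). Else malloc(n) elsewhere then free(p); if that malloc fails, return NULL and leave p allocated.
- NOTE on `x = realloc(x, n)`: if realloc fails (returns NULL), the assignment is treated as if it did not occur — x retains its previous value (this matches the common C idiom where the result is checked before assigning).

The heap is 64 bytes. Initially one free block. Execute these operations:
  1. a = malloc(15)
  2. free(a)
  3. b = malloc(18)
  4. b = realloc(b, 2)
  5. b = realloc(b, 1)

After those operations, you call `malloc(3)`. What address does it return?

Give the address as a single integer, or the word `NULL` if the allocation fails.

Op 1: a = malloc(15) -> a = 0; heap: [0-14 ALLOC][15-63 FREE]
Op 2: free(a) -> (freed a); heap: [0-63 FREE]
Op 3: b = malloc(18) -> b = 0; heap: [0-17 ALLOC][18-63 FREE]
Op 4: b = realloc(b, 2) -> b = 0; heap: [0-1 ALLOC][2-63 FREE]
Op 5: b = realloc(b, 1) -> b = 0; heap: [0-0 ALLOC][1-63 FREE]
malloc(3): first-fit scan over [0-0 ALLOC][1-63 FREE] -> 1

Answer: 1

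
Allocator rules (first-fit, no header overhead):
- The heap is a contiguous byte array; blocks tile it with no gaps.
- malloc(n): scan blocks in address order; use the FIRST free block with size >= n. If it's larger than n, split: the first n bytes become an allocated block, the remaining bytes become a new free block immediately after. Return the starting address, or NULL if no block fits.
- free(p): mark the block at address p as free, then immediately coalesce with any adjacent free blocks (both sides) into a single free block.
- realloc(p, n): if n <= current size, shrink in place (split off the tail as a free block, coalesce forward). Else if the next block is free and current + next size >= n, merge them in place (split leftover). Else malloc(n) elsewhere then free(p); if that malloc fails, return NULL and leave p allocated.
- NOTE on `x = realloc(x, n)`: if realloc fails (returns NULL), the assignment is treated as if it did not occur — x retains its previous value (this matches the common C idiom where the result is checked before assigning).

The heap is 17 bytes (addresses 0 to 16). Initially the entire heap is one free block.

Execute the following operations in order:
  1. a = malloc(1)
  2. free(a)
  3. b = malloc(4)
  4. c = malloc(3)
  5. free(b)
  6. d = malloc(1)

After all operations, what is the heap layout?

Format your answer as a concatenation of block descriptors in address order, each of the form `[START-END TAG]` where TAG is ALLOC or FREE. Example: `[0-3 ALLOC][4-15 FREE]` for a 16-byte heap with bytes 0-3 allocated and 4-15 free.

Answer: [0-0 ALLOC][1-3 FREE][4-6 ALLOC][7-16 FREE]

Derivation:
Op 1: a = malloc(1) -> a = 0; heap: [0-0 ALLOC][1-16 FREE]
Op 2: free(a) -> (freed a); heap: [0-16 FREE]
Op 3: b = malloc(4) -> b = 0; heap: [0-3 ALLOC][4-16 FREE]
Op 4: c = malloc(3) -> c = 4; heap: [0-3 ALLOC][4-6 ALLOC][7-16 FREE]
Op 5: free(b) -> (freed b); heap: [0-3 FREE][4-6 ALLOC][7-16 FREE]
Op 6: d = malloc(1) -> d = 0; heap: [0-0 ALLOC][1-3 FREE][4-6 ALLOC][7-16 FREE]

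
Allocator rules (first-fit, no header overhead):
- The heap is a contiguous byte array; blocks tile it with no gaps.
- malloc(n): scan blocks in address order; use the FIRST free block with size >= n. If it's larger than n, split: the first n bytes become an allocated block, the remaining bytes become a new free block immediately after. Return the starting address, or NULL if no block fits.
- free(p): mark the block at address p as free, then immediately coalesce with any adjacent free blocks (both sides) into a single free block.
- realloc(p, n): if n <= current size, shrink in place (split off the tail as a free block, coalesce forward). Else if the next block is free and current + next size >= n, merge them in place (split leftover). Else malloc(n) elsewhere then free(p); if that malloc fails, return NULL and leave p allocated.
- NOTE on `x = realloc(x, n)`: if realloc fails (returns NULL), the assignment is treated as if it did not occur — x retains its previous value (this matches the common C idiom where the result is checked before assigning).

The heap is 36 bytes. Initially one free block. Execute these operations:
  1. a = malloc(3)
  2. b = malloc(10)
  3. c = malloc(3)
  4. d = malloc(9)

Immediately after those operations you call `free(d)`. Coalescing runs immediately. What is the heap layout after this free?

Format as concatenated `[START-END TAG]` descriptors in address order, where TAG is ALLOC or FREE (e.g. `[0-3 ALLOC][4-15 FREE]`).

Op 1: a = malloc(3) -> a = 0; heap: [0-2 ALLOC][3-35 FREE]
Op 2: b = malloc(10) -> b = 3; heap: [0-2 ALLOC][3-12 ALLOC][13-35 FREE]
Op 3: c = malloc(3) -> c = 13; heap: [0-2 ALLOC][3-12 ALLOC][13-15 ALLOC][16-35 FREE]
Op 4: d = malloc(9) -> d = 16; heap: [0-2 ALLOC][3-12 ALLOC][13-15 ALLOC][16-24 ALLOC][25-35 FREE]
free(d): d = 16 -> block [16-24 ALLOC]; mark free, coalesce with adjacent free neighbors -> [0-2 ALLOC][3-12 ALLOC][13-15 ALLOC][16-35 FREE]

Answer: [0-2 ALLOC][3-12 ALLOC][13-15 ALLOC][16-35 FREE]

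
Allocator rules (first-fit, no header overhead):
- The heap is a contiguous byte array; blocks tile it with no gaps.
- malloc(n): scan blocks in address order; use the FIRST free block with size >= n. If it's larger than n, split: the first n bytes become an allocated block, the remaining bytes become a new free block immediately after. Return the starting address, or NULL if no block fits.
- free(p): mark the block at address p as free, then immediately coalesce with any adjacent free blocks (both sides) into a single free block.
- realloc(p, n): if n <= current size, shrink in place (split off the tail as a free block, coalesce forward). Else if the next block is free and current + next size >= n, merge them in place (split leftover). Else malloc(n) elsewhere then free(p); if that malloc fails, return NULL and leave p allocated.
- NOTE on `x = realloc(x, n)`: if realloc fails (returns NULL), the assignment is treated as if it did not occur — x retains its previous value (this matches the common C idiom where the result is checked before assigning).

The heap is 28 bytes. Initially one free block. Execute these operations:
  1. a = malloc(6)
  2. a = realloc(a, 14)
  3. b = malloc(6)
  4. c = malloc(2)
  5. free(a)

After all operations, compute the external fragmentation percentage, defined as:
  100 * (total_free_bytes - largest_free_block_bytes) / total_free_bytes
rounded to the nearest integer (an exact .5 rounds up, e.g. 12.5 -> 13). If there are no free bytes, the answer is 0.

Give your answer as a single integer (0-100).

Op 1: a = malloc(6) -> a = 0; heap: [0-5 ALLOC][6-27 FREE]
Op 2: a = realloc(a, 14) -> a = 0; heap: [0-13 ALLOC][14-27 FREE]
Op 3: b = malloc(6) -> b = 14; heap: [0-13 ALLOC][14-19 ALLOC][20-27 FREE]
Op 4: c = malloc(2) -> c = 20; heap: [0-13 ALLOC][14-19 ALLOC][20-21 ALLOC][22-27 FREE]
Op 5: free(a) -> (freed a); heap: [0-13 FREE][14-19 ALLOC][20-21 ALLOC][22-27 FREE]
Free blocks: [14 6] total_free=20 largest=14 -> 100*(20-14)/20 = 600/20 = 30

Answer: 30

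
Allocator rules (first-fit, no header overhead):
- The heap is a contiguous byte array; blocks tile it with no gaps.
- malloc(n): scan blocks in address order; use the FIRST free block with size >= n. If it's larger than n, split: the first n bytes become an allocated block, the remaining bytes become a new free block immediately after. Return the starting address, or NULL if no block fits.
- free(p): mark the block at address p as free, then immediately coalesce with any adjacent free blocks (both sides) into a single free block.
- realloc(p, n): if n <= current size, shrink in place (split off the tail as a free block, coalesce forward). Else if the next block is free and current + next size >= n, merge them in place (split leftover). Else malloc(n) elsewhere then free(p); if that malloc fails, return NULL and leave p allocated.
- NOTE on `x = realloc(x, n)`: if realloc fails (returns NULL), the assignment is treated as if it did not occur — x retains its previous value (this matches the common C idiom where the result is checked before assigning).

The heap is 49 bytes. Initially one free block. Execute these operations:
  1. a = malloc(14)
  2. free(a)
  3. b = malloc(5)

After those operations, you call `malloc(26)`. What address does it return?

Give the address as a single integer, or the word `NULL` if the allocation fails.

Answer: 5

Derivation:
Op 1: a = malloc(14) -> a = 0; heap: [0-13 ALLOC][14-48 FREE]
Op 2: free(a) -> (freed a); heap: [0-48 FREE]
Op 3: b = malloc(5) -> b = 0; heap: [0-4 ALLOC][5-48 FREE]
malloc(26): first-fit scan over [0-4 ALLOC][5-48 FREE] -> 5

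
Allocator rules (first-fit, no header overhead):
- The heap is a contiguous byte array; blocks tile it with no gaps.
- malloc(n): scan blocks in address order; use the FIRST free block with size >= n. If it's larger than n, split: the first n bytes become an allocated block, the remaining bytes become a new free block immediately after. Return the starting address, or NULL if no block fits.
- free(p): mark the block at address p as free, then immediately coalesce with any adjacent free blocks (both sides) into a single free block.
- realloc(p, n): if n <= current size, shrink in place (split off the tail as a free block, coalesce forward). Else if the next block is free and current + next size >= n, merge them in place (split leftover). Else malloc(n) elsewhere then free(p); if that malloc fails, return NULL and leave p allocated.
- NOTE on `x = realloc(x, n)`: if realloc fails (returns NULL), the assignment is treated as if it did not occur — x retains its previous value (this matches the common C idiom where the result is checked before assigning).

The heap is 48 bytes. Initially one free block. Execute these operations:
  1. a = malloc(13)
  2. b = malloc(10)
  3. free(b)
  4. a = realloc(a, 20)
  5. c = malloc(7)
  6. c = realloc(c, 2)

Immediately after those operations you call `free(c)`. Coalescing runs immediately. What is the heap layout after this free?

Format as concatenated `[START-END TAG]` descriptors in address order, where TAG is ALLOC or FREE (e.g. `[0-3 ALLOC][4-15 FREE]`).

Op 1: a = malloc(13) -> a = 0; heap: [0-12 ALLOC][13-47 FREE]
Op 2: b = malloc(10) -> b = 13; heap: [0-12 ALLOC][13-22 ALLOC][23-47 FREE]
Op 3: free(b) -> (freed b); heap: [0-12 ALLOC][13-47 FREE]
Op 4: a = realloc(a, 20) -> a = 0; heap: [0-19 ALLOC][20-47 FREE]
Op 5: c = malloc(7) -> c = 20; heap: [0-19 ALLOC][20-26 ALLOC][27-47 FREE]
Op 6: c = realloc(c, 2) -> c = 20; heap: [0-19 ALLOC][20-21 ALLOC][22-47 FREE]
free(c): c = 20 -> block [20-21 ALLOC]; mark free, coalesce with adjacent free neighbors -> [0-19 ALLOC][20-47 FREE]

Answer: [0-19 ALLOC][20-47 FREE]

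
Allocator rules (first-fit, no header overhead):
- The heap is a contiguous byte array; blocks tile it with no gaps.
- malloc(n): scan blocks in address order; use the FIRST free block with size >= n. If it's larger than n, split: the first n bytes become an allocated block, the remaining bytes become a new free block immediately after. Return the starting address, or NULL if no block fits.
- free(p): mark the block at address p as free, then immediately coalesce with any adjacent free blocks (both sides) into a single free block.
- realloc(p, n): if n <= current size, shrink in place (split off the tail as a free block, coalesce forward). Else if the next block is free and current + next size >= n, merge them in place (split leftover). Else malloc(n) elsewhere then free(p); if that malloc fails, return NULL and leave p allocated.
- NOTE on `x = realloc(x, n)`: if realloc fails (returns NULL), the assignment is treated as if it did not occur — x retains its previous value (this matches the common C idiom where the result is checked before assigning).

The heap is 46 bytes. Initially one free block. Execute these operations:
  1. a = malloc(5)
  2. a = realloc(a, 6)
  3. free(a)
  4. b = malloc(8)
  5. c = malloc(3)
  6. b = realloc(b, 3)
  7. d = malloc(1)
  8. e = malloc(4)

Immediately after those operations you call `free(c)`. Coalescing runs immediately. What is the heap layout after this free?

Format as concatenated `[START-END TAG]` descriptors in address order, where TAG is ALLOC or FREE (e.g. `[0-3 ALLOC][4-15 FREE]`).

Answer: [0-2 ALLOC][3-3 ALLOC][4-7 ALLOC][8-45 FREE]

Derivation:
Op 1: a = malloc(5) -> a = 0; heap: [0-4 ALLOC][5-45 FREE]
Op 2: a = realloc(a, 6) -> a = 0; heap: [0-5 ALLOC][6-45 FREE]
Op 3: free(a) -> (freed a); heap: [0-45 FREE]
Op 4: b = malloc(8) -> b = 0; heap: [0-7 ALLOC][8-45 FREE]
Op 5: c = malloc(3) -> c = 8; heap: [0-7 ALLOC][8-10 ALLOC][11-45 FREE]
Op 6: b = realloc(b, 3) -> b = 0; heap: [0-2 ALLOC][3-7 FREE][8-10 ALLOC][11-45 FREE]
Op 7: d = malloc(1) -> d = 3; heap: [0-2 ALLOC][3-3 ALLOC][4-7 FREE][8-10 ALLOC][11-45 FREE]
Op 8: e = malloc(4) -> e = 4; heap: [0-2 ALLOC][3-3 ALLOC][4-7 ALLOC][8-10 ALLOC][11-45 FREE]
free(c): c = 8 -> block [8-10 ALLOC]; mark free, coalesce with adjacent free neighbors -> [0-2 ALLOC][3-3 ALLOC][4-7 ALLOC][8-45 FREE]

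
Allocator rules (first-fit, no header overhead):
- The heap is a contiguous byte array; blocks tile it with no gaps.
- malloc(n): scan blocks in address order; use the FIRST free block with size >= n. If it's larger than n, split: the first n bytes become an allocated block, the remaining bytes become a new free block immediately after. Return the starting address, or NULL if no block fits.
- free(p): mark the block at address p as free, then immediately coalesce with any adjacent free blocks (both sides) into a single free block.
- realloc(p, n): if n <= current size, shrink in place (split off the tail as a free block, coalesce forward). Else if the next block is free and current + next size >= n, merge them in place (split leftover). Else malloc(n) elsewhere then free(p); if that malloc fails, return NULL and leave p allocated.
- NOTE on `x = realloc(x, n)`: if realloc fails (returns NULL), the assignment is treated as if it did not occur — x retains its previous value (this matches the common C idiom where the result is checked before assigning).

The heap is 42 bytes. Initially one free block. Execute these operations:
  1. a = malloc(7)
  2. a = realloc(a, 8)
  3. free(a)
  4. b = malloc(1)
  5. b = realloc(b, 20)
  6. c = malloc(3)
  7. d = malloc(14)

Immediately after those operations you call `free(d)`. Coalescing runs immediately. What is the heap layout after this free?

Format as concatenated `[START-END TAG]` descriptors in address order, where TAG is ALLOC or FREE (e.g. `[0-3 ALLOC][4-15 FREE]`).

Answer: [0-19 ALLOC][20-22 ALLOC][23-41 FREE]

Derivation:
Op 1: a = malloc(7) -> a = 0; heap: [0-6 ALLOC][7-41 FREE]
Op 2: a = realloc(a, 8) -> a = 0; heap: [0-7 ALLOC][8-41 FREE]
Op 3: free(a) -> (freed a); heap: [0-41 FREE]
Op 4: b = malloc(1) -> b = 0; heap: [0-0 ALLOC][1-41 FREE]
Op 5: b = realloc(b, 20) -> b = 0; heap: [0-19 ALLOC][20-41 FREE]
Op 6: c = malloc(3) -> c = 20; heap: [0-19 ALLOC][20-22 ALLOC][23-41 FREE]
Op 7: d = malloc(14) -> d = 23; heap: [0-19 ALLOC][20-22 ALLOC][23-36 ALLOC][37-41 FREE]
free(d): d = 23 -> block [23-36 ALLOC]; mark free, coalesce with adjacent free neighbors -> [0-19 ALLOC][20-22 ALLOC][23-41 FREE]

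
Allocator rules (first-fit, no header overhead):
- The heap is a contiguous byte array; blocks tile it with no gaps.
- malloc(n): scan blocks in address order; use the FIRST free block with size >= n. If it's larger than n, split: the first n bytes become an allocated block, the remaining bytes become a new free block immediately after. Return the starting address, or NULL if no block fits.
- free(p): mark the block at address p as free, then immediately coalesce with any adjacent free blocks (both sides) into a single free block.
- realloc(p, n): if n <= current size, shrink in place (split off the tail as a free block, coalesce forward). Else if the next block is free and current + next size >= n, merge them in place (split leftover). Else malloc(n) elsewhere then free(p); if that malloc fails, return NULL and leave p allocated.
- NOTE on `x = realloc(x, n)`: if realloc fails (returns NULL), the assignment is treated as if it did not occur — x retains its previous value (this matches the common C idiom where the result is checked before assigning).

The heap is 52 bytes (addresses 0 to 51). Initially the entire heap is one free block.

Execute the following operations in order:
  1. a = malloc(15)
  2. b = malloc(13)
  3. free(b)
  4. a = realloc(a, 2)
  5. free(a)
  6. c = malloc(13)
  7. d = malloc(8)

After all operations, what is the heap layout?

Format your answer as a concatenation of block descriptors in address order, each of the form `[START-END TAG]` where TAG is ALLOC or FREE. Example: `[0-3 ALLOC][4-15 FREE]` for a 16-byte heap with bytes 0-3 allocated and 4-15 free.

Op 1: a = malloc(15) -> a = 0; heap: [0-14 ALLOC][15-51 FREE]
Op 2: b = malloc(13) -> b = 15; heap: [0-14 ALLOC][15-27 ALLOC][28-51 FREE]
Op 3: free(b) -> (freed b); heap: [0-14 ALLOC][15-51 FREE]
Op 4: a = realloc(a, 2) -> a = 0; heap: [0-1 ALLOC][2-51 FREE]
Op 5: free(a) -> (freed a); heap: [0-51 FREE]
Op 6: c = malloc(13) -> c = 0; heap: [0-12 ALLOC][13-51 FREE]
Op 7: d = malloc(8) -> d = 13; heap: [0-12 ALLOC][13-20 ALLOC][21-51 FREE]

Answer: [0-12 ALLOC][13-20 ALLOC][21-51 FREE]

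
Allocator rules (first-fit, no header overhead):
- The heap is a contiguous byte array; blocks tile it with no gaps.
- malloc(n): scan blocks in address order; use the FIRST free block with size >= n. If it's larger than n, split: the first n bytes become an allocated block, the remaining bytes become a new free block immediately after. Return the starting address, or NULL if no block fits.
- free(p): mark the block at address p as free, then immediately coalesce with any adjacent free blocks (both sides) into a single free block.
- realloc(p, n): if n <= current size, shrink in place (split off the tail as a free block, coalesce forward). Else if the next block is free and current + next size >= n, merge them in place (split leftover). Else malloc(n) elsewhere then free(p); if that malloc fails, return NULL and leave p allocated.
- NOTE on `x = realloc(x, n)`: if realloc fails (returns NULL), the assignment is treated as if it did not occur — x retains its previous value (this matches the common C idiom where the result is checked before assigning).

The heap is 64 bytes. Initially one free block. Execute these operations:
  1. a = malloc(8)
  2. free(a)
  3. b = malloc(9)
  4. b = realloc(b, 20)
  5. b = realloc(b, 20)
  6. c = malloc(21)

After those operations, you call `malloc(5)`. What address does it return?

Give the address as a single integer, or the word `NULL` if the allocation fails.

Answer: 41

Derivation:
Op 1: a = malloc(8) -> a = 0; heap: [0-7 ALLOC][8-63 FREE]
Op 2: free(a) -> (freed a); heap: [0-63 FREE]
Op 3: b = malloc(9) -> b = 0; heap: [0-8 ALLOC][9-63 FREE]
Op 4: b = realloc(b, 20) -> b = 0; heap: [0-19 ALLOC][20-63 FREE]
Op 5: b = realloc(b, 20) -> b = 0; heap: [0-19 ALLOC][20-63 FREE]
Op 6: c = malloc(21) -> c = 20; heap: [0-19 ALLOC][20-40 ALLOC][41-63 FREE]
malloc(5): first-fit scan over [0-19 ALLOC][20-40 ALLOC][41-63 FREE] -> 41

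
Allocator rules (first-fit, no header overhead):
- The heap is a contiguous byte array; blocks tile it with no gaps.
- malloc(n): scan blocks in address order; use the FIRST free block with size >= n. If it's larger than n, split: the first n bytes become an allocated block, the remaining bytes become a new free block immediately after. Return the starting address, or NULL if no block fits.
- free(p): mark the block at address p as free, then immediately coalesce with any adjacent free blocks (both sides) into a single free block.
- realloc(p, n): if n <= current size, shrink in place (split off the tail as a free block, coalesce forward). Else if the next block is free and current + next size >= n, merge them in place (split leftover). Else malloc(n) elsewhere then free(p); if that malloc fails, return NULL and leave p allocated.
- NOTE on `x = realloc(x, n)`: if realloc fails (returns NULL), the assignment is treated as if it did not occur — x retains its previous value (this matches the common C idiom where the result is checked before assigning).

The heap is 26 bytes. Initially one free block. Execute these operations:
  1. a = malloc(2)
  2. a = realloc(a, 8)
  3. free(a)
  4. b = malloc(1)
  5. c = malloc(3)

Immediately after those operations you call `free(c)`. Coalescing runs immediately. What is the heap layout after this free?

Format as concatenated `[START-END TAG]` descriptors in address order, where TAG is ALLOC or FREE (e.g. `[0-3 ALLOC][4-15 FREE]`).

Answer: [0-0 ALLOC][1-25 FREE]

Derivation:
Op 1: a = malloc(2) -> a = 0; heap: [0-1 ALLOC][2-25 FREE]
Op 2: a = realloc(a, 8) -> a = 0; heap: [0-7 ALLOC][8-25 FREE]
Op 3: free(a) -> (freed a); heap: [0-25 FREE]
Op 4: b = malloc(1) -> b = 0; heap: [0-0 ALLOC][1-25 FREE]
Op 5: c = malloc(3) -> c = 1; heap: [0-0 ALLOC][1-3 ALLOC][4-25 FREE]
free(c): c = 1 -> block [1-3 ALLOC]; mark free, coalesce with adjacent free neighbors -> [0-0 ALLOC][1-25 FREE]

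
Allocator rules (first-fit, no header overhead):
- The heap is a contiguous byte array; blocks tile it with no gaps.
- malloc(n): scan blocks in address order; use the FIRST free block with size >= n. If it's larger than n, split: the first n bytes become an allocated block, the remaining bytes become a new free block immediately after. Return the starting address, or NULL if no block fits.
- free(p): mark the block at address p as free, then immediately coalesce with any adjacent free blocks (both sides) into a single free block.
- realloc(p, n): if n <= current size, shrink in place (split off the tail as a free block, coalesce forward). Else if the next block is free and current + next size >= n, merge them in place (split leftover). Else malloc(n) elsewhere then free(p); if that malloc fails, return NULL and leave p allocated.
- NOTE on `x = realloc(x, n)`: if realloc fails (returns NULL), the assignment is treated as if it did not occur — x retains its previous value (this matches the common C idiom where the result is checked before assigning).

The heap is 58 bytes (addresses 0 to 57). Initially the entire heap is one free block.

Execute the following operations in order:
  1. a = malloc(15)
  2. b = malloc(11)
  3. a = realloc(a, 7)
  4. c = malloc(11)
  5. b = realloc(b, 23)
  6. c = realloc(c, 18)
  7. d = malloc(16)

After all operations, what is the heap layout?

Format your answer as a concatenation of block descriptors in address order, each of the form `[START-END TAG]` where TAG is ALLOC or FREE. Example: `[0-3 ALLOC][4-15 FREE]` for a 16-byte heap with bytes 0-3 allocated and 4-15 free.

Answer: [0-6 ALLOC][7-14 FREE][15-25 ALLOC][26-43 ALLOC][44-57 FREE]

Derivation:
Op 1: a = malloc(15) -> a = 0; heap: [0-14 ALLOC][15-57 FREE]
Op 2: b = malloc(11) -> b = 15; heap: [0-14 ALLOC][15-25 ALLOC][26-57 FREE]
Op 3: a = realloc(a, 7) -> a = 0; heap: [0-6 ALLOC][7-14 FREE][15-25 ALLOC][26-57 FREE]
Op 4: c = malloc(11) -> c = 26; heap: [0-6 ALLOC][7-14 FREE][15-25 ALLOC][26-36 ALLOC][37-57 FREE]
Op 5: b = realloc(b, 23) -> NULL (b unchanged); heap: [0-6 ALLOC][7-14 FREE][15-25 ALLOC][26-36 ALLOC][37-57 FREE]
Op 6: c = realloc(c, 18) -> c = 26; heap: [0-6 ALLOC][7-14 FREE][15-25 ALLOC][26-43 ALLOC][44-57 FREE]
Op 7: d = malloc(16) -> d = NULL; heap: [0-6 ALLOC][7-14 FREE][15-25 ALLOC][26-43 ALLOC][44-57 FREE]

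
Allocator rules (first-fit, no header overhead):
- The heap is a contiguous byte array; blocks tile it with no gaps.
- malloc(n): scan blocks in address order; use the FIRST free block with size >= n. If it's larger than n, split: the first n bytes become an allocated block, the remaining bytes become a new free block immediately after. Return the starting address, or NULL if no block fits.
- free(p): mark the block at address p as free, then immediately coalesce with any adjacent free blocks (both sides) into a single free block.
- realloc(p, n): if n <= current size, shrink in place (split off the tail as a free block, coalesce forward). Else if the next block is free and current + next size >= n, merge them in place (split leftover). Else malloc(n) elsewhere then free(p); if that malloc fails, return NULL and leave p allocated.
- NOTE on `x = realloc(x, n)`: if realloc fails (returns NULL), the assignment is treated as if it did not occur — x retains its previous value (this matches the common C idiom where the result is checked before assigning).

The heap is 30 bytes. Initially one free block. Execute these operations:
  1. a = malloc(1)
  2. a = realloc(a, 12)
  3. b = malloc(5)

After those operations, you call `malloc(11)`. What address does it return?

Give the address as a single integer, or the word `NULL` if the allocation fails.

Answer: 17

Derivation:
Op 1: a = malloc(1) -> a = 0; heap: [0-0 ALLOC][1-29 FREE]
Op 2: a = realloc(a, 12) -> a = 0; heap: [0-11 ALLOC][12-29 FREE]
Op 3: b = malloc(5) -> b = 12; heap: [0-11 ALLOC][12-16 ALLOC][17-29 FREE]
malloc(11): first-fit scan over [0-11 ALLOC][12-16 ALLOC][17-29 FREE] -> 17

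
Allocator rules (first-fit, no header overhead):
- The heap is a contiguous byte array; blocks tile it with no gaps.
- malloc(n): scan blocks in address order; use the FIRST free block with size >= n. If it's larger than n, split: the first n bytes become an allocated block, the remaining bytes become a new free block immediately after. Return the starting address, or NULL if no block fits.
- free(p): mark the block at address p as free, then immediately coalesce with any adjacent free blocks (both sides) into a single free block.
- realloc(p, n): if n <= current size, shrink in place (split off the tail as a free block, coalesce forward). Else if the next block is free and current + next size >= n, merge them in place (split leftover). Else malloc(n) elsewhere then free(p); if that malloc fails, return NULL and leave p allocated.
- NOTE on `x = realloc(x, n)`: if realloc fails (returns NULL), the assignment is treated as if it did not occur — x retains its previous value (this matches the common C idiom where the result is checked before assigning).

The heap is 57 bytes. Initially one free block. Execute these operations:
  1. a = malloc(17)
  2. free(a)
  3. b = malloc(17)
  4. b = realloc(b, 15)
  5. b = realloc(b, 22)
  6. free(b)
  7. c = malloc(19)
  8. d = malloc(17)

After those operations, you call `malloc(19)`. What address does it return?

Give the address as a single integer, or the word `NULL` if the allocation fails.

Op 1: a = malloc(17) -> a = 0; heap: [0-16 ALLOC][17-56 FREE]
Op 2: free(a) -> (freed a); heap: [0-56 FREE]
Op 3: b = malloc(17) -> b = 0; heap: [0-16 ALLOC][17-56 FREE]
Op 4: b = realloc(b, 15) -> b = 0; heap: [0-14 ALLOC][15-56 FREE]
Op 5: b = realloc(b, 22) -> b = 0; heap: [0-21 ALLOC][22-56 FREE]
Op 6: free(b) -> (freed b); heap: [0-56 FREE]
Op 7: c = malloc(19) -> c = 0; heap: [0-18 ALLOC][19-56 FREE]
Op 8: d = malloc(17) -> d = 19; heap: [0-18 ALLOC][19-35 ALLOC][36-56 FREE]
malloc(19): first-fit scan over [0-18 ALLOC][19-35 ALLOC][36-56 FREE] -> 36

Answer: 36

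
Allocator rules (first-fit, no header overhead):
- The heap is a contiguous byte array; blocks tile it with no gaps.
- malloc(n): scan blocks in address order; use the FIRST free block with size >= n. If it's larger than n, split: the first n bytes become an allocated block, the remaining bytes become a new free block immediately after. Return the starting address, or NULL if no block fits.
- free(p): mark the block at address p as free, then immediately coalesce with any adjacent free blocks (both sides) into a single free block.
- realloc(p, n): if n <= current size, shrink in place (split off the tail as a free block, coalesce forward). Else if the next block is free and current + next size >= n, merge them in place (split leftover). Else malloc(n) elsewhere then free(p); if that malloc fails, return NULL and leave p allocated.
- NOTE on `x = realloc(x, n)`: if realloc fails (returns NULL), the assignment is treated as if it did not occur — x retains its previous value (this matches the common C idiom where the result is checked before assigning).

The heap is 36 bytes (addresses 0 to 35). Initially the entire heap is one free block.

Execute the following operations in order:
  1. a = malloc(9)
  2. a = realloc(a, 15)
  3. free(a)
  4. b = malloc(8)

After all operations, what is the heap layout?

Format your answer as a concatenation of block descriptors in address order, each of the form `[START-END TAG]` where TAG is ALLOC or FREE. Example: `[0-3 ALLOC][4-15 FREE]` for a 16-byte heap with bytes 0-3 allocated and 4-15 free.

Answer: [0-7 ALLOC][8-35 FREE]

Derivation:
Op 1: a = malloc(9) -> a = 0; heap: [0-8 ALLOC][9-35 FREE]
Op 2: a = realloc(a, 15) -> a = 0; heap: [0-14 ALLOC][15-35 FREE]
Op 3: free(a) -> (freed a); heap: [0-35 FREE]
Op 4: b = malloc(8) -> b = 0; heap: [0-7 ALLOC][8-35 FREE]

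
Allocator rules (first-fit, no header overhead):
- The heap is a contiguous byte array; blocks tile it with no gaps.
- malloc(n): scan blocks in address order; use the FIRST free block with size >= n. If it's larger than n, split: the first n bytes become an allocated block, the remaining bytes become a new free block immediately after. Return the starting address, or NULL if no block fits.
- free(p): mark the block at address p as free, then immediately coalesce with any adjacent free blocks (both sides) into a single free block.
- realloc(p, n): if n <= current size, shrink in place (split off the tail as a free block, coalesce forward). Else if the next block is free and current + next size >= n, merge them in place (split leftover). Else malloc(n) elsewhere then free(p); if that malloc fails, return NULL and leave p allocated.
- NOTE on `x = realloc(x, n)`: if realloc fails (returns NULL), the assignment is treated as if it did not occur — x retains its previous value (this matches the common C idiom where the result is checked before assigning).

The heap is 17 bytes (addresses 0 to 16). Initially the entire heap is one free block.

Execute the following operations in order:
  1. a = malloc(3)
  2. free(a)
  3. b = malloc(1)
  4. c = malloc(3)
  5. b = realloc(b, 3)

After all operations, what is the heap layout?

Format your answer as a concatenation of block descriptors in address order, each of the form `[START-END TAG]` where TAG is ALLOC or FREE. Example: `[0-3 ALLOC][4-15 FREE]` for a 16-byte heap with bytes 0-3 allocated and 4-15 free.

Answer: [0-0 FREE][1-3 ALLOC][4-6 ALLOC][7-16 FREE]

Derivation:
Op 1: a = malloc(3) -> a = 0; heap: [0-2 ALLOC][3-16 FREE]
Op 2: free(a) -> (freed a); heap: [0-16 FREE]
Op 3: b = malloc(1) -> b = 0; heap: [0-0 ALLOC][1-16 FREE]
Op 4: c = malloc(3) -> c = 1; heap: [0-0 ALLOC][1-3 ALLOC][4-16 FREE]
Op 5: b = realloc(b, 3) -> b = 4; heap: [0-0 FREE][1-3 ALLOC][4-6 ALLOC][7-16 FREE]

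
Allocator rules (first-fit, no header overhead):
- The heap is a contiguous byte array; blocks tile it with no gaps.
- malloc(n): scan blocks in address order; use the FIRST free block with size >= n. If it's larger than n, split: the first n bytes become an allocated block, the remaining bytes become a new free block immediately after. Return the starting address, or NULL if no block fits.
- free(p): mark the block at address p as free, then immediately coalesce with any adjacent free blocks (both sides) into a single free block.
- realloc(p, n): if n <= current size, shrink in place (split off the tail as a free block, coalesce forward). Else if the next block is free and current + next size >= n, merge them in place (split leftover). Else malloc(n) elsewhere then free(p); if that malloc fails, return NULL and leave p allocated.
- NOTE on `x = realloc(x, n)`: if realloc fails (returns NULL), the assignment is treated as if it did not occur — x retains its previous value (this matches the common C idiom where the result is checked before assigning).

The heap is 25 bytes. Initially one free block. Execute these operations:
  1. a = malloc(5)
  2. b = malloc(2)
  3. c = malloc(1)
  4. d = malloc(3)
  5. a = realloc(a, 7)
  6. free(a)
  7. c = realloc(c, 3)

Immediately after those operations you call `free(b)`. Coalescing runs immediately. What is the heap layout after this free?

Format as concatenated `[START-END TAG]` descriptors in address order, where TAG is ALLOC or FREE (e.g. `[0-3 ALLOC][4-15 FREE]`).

Op 1: a = malloc(5) -> a = 0; heap: [0-4 ALLOC][5-24 FREE]
Op 2: b = malloc(2) -> b = 5; heap: [0-4 ALLOC][5-6 ALLOC][7-24 FREE]
Op 3: c = malloc(1) -> c = 7; heap: [0-4 ALLOC][5-6 ALLOC][7-7 ALLOC][8-24 FREE]
Op 4: d = malloc(3) -> d = 8; heap: [0-4 ALLOC][5-6 ALLOC][7-7 ALLOC][8-10 ALLOC][11-24 FREE]
Op 5: a = realloc(a, 7) -> a = 11; heap: [0-4 FREE][5-6 ALLOC][7-7 ALLOC][8-10 ALLOC][11-17 ALLOC][18-24 FREE]
Op 6: free(a) -> (freed a); heap: [0-4 FREE][5-6 ALLOC][7-7 ALLOC][8-10 ALLOC][11-24 FREE]
Op 7: c = realloc(c, 3) -> c = 0; heap: [0-2 ALLOC][3-4 FREE][5-6 ALLOC][7-7 FREE][8-10 ALLOC][11-24 FREE]
free(b): b = 5 -> block [5-6 ALLOC]; mark free, coalesce with adjacent free neighbors -> [0-2 ALLOC][3-7 FREE][8-10 ALLOC][11-24 FREE]

Answer: [0-2 ALLOC][3-7 FREE][8-10 ALLOC][11-24 FREE]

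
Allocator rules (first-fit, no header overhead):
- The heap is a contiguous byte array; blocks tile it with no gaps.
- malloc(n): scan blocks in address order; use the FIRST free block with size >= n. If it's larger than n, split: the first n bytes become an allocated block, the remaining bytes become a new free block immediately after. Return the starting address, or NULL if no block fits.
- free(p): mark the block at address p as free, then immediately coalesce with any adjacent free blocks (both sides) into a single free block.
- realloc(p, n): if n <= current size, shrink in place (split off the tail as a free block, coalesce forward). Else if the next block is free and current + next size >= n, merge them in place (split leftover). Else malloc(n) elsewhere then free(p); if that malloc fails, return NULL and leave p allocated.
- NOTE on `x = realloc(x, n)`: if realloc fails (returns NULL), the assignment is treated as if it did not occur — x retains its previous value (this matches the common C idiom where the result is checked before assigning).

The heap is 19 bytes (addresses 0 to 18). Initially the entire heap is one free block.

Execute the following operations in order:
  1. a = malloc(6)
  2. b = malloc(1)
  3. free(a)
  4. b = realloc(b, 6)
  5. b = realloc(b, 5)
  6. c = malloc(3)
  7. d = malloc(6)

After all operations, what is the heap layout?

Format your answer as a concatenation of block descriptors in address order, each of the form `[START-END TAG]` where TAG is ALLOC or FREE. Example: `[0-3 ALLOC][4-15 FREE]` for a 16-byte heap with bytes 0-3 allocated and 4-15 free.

Op 1: a = malloc(6) -> a = 0; heap: [0-5 ALLOC][6-18 FREE]
Op 2: b = malloc(1) -> b = 6; heap: [0-5 ALLOC][6-6 ALLOC][7-18 FREE]
Op 3: free(a) -> (freed a); heap: [0-5 FREE][6-6 ALLOC][7-18 FREE]
Op 4: b = realloc(b, 6) -> b = 6; heap: [0-5 FREE][6-11 ALLOC][12-18 FREE]
Op 5: b = realloc(b, 5) -> b = 6; heap: [0-5 FREE][6-10 ALLOC][11-18 FREE]
Op 6: c = malloc(3) -> c = 0; heap: [0-2 ALLOC][3-5 FREE][6-10 ALLOC][11-18 FREE]
Op 7: d = malloc(6) -> d = 11; heap: [0-2 ALLOC][3-5 FREE][6-10 ALLOC][11-16 ALLOC][17-18 FREE]

Answer: [0-2 ALLOC][3-5 FREE][6-10 ALLOC][11-16 ALLOC][17-18 FREE]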